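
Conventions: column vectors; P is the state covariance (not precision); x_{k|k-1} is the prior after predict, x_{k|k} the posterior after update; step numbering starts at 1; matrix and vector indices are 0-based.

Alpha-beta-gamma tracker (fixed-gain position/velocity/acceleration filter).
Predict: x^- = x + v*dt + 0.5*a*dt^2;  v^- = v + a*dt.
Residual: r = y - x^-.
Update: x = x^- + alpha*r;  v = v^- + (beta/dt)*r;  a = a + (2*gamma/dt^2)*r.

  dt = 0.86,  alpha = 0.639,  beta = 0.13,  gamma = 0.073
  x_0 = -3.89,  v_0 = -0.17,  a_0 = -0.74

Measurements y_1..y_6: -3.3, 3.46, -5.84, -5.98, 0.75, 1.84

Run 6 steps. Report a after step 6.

a_post = 1.2586

step 1: x_pred=-4.3099  r=1.0099  x^+=-3.6646  v^+=-0.6537  a^+=-0.5407
step 2: x_pred=-4.4267  r=7.8867  x^+=0.6129  v^+=0.0735  a^+=1.0162
step 3: x_pred=1.0519  r=-6.8919  x^+=-3.3520  v^+=-0.0944  a^+=-0.3443
step 4: x_pred=-3.5605  r=-2.4195  x^+=-5.1066  v^+=-0.7562  a^+=-0.8219
step 5: x_pred=-6.0608  r=6.8108  x^+=-1.7087  v^+=-0.4335  a^+=0.5226
step 6: x_pred=-1.8882  r=3.7282  x^+=0.4941  v^+=0.5795  a^+=1.2586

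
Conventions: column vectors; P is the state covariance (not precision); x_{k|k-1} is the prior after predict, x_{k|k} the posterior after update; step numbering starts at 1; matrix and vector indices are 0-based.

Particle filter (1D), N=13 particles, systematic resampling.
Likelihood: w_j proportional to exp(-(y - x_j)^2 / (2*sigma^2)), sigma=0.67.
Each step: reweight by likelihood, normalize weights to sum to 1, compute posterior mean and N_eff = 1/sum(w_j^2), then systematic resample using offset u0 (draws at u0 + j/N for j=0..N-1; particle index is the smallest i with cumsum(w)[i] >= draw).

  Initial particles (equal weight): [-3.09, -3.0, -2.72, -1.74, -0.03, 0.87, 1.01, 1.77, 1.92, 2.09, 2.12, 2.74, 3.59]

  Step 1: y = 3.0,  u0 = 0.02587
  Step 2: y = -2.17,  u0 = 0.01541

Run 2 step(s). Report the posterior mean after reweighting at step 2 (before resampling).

step 1: w=[0.0000, 0.0000, 0.0000, 0.0000, 0.0000, 0.0022, 0.0042, 0.0639, 0.0940, 0.1370, 0.1454, 0.3195, 0.2338]  mean=2.6091  Neff=4.7706  idx=[7, 8, 9, 9, 10, 10, 11, 11, 11, 11, 12, 12, 12]
step 2: w=[0.6896, 0.1803, 0.0371, 0.0371, 0.0279, 0.0279, 0.0000, 0.0000, 0.0000, 0.0000, 0.0000, 0.0000, 0.0000]  mean=1.8405  Neff=1.9518  idx=[0, 0, 0, 0, 0, 0, 0, 0, 0, 1, 1, 1, 3]

post_mean = 1.8405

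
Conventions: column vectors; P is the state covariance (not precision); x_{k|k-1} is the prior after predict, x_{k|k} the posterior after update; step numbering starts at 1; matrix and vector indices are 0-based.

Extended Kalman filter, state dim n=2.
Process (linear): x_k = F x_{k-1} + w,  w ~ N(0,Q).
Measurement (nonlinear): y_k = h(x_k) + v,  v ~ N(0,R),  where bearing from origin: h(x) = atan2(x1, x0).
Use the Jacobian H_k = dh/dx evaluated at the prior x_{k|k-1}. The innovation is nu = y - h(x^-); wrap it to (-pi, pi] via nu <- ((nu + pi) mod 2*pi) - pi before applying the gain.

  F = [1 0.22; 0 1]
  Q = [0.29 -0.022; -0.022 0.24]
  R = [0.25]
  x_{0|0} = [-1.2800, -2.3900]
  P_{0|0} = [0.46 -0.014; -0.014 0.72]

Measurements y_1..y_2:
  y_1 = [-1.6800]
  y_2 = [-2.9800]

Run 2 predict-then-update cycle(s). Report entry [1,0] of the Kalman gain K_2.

K[1,0] = -0.3711

step 1: x^-=[-1.8058, -2.3900]  P^-=[0.7787 0.1224; 0.1224 0.9600]  H_jac=[0.2664 -0.2012]  S=[0.3310]  K=[0.5522; -0.4852]  nu=[0.5378]  x^+=[-1.5088, -2.6510]  P^+=[0.6778 0.2111; 0.2111 0.8821]
step 2: x^-=[-2.0920, -2.6510]  P^-=[1.1033 0.3831; 0.3831 1.1221]  H_jac=[0.2325 -0.1834]  S=[0.3147]  K=[0.5916; -0.3711]  nu=[-0.7411]  x^+=[-2.5305, -2.3760]  P^+=[0.9932 0.4522; 0.4522 1.0787]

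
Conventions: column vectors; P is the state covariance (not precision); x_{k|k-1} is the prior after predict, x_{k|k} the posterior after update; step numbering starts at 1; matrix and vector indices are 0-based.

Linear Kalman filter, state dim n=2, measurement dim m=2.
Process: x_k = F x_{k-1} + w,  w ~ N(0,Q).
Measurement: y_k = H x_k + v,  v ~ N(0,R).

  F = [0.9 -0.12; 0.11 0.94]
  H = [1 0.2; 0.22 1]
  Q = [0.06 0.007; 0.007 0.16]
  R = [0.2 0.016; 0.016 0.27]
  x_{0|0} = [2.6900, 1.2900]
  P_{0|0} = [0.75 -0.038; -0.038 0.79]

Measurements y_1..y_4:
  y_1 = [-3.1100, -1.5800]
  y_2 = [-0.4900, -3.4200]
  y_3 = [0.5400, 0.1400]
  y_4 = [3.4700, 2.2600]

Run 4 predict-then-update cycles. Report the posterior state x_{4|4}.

step 1: x^-=[2.2662, 1.5085]  P^-=[0.6871 -0.0395; -0.0395 0.8593]  S=[0.9057 0.2978; 0.2978 1.1451]  K=[0.7850 -0.1066; -0.1072 0.7707]  nu=[-5.6779, -3.5871]  x^+=[-1.8085, -0.6469]  P^+=[0.1658 -0.0527; -0.0527 0.2180]
step 2: x^-=[-1.5500, -0.8071]  P^-=[0.2089 -0.0451; -0.0451 0.3437]  S=[0.4046 0.0836; 0.0836 0.6040]  K=[0.5082 -0.0689; -0.0574 0.5606]  nu=[1.2214, -2.2719]  x^+=[-0.7727, -2.1508]  P^+=[0.1074 -0.0341; -0.0341 0.1579]
step 3: x^-=[-0.4373, -2.1067]  P^-=[0.1566 -0.0286; -0.0286 0.2938]  S=[0.3569 0.0794; 0.0794 0.5588]  K=[0.4341 -0.0512; -0.0308 0.5189]  nu=[1.3987, 2.3429]  x^+=[0.0500, -0.9341]  P^+=[0.0914 -0.0270; -0.0270 0.1455]
step 4: x^-=[0.1571, -0.8726]  P^-=[0.1420 -0.0228; -0.0228 0.2841]  S=[0.3442 0.0802; 0.0802 0.5510]  K=[0.4095 -0.0444; -0.0200 0.5095]  nu=[3.4874, 3.0980]  x^+=[1.4477, 0.6362]  P^+=[0.0861 -0.0244; -0.0244 0.1426]

x_post = [1.4477, 0.6362]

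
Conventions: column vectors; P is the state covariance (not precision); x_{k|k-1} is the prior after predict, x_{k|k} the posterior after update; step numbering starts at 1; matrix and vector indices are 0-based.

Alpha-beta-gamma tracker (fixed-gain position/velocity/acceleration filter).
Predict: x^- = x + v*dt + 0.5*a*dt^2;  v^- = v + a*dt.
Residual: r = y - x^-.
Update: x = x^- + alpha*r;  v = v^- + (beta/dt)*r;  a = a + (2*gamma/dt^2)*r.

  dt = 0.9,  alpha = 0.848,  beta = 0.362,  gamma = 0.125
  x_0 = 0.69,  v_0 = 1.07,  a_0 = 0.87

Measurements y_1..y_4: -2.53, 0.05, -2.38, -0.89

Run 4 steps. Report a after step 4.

step 1: x_pred=2.0053  r=-4.5353  x^+=-1.8406  v^+=0.0288  a^+=-0.5298
step 2: x_pred=-2.0293  r=2.0793  x^+=-0.2661  v^+=0.3883  a^+=0.1120
step 3: x_pred=0.1288  r=-2.5088  x^+=-1.9987  v^+=-0.5200  a^+=-0.6624
step 4: x_pred=-2.7349  r=1.8449  x^+=-1.1704  v^+=-0.3741  a^+=-0.0929

a_post = -0.0929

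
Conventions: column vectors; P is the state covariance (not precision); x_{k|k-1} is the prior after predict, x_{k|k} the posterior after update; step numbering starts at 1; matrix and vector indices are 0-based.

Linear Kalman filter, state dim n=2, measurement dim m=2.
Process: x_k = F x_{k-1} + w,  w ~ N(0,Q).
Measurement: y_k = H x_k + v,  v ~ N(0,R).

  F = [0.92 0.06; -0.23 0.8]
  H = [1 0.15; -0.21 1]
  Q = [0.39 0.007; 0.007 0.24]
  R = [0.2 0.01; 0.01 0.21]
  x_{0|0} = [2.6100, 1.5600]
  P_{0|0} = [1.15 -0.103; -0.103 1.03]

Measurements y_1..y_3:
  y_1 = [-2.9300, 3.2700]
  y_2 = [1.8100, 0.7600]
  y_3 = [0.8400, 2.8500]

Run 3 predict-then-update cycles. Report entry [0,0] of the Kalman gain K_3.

K[0,0] = 0.7004

step 1: x^-=[2.4948, 0.6477]  P^-=[1.3557 -0.2613; -0.2613 0.9979]  S=[1.4998 -0.3781; -0.3781 1.3775]  K=[0.8357 -0.1670; 0.1270 0.7992]  nu=[-5.5220, 3.1462]  x^+=[-2.6454, 2.4605]  P^+=[0.1643 0.0078; 0.0078 0.1707]
step 2: x^-=[-2.2861, 2.5769]  P^-=[0.5305 -0.0139; -0.0139 0.3551]  S=[0.7343 -0.0617; -0.0617 0.5943]  K=[0.7081 -0.1375; 0.1050 0.6133]  nu=[3.7096, -2.2969]  x^+=[0.6563, 1.5578]  P^+=[0.1391 0.0074; 0.0074 0.1314]
step 3: x^-=[0.6973, 1.0953]  P^-=[0.5090 -0.0108; -0.0108 0.3287]  S=[0.7132 -0.0580; -0.0580 0.5657]  K=[0.7004 -0.1362; 0.1025 0.5956]  nu=[-0.0216, 1.9011]  x^+=[0.4233, 2.2254]  P^+=[0.1376 0.0073; 0.0073 0.1276]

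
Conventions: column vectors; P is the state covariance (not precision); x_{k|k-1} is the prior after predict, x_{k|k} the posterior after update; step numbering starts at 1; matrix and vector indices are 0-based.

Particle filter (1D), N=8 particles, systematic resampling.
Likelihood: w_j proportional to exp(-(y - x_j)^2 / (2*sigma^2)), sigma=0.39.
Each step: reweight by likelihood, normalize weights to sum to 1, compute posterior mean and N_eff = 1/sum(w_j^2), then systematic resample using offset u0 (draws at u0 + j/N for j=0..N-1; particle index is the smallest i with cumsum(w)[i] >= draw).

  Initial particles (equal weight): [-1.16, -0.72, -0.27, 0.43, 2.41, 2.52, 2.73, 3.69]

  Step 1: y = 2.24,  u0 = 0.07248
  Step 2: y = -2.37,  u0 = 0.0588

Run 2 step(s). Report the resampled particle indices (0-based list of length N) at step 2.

resampled_idx = [0, 0, 0, 1, 1, 2, 2, 2]

step 1: w=[0.0000, 0.0000, 0.0000, 0.0000, 0.4255, 0.3616, 0.2125, 0.0005]  mean=2.5183  Neff=2.8019  idx=[4, 4, 4, 5, 5, 5, 6, 6]
step 2: w=[0.3235, 0.3235, 0.3235, 0.0098, 0.0098, 0.0098, 0.0000, 0.0000]  mean=2.4132  Neff=3.1817  idx=[0, 0, 0, 1, 1, 2, 2, 2]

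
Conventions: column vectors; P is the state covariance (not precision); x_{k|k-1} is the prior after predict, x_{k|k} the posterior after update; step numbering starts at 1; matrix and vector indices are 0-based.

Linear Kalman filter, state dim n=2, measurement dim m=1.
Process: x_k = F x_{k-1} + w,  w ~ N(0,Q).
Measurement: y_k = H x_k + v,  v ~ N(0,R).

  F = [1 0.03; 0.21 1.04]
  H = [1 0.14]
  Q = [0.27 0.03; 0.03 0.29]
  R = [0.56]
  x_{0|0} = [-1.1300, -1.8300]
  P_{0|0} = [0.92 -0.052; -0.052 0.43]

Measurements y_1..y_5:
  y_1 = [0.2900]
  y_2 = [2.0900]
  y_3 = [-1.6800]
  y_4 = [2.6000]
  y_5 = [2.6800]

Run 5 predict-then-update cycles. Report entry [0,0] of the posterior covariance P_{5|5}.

step 1: x^-=[-1.1849, -2.1405]  P^-=[1.1873 0.1822; 0.1822 0.7729]  S=[1.8134]  K=[0.6688; 0.1601]  nu=[1.7746]  x^+=[0.0019, -1.8563]  P^+=[0.3762 -0.0120; -0.0120 0.7264]
step 2: x^-=[-0.0538, -1.9302]  P^-=[0.6461 0.1191; 0.1191 1.0871]  S=[1.2608]  K=[0.5257; 0.2152]  nu=[2.4140]  x^+=[1.2153, -1.4107]  P^+=[0.2977 -0.0235; -0.0235 1.0287]
step 3: x^-=[1.1729, -1.2120]  P^-=[0.5672 0.1000; 0.1000 1.4055]  S=[1.1828]  K=[0.4914; 0.2509]  nu=[-2.6833]  x^+=[-0.1456, -1.8852]  P^+=[0.2816 -0.0458; -0.0458 1.3310]
step 4: x^-=[-0.2022, -1.9912]  P^-=[0.5500 0.0827; 0.0827 1.7220]  S=[1.1670]  K=[0.4813; 0.2775]  nu=[3.0809]  x^+=[1.2806, -1.1364]  P^+=[0.2798 -0.0731; -0.0731 1.6322]
step 5: x^-=[1.2465, -0.9129]  P^-=[0.5468 0.0632; 0.0632 2.0358]  S=[1.1644]  K=[0.4772; 0.2990]  nu=[1.5613]  x^+=[1.9916, -0.4460]  P^+=[0.2817 -0.1030; -0.1030 1.9317]

P_post[0,0] = 0.2817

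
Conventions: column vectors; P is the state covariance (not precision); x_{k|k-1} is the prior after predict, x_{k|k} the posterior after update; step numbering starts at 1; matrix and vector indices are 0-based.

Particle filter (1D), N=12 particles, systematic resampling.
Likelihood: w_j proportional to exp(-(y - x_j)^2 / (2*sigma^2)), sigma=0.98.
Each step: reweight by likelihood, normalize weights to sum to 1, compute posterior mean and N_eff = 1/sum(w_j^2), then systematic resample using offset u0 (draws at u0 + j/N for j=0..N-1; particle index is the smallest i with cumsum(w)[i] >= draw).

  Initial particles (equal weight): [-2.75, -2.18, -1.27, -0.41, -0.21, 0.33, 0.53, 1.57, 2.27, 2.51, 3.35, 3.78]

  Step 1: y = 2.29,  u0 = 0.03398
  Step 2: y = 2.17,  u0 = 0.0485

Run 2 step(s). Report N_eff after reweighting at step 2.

N_eff = 10.3990

step 1: w=[0.0000, 0.0000, 0.0003, 0.0056, 0.0096, 0.0338, 0.0497, 0.1905, 0.2495, 0.2433, 0.1390, 0.0786]  mean=2.2716  Neff=5.3482  idx=[5, 7, 7, 7, 8, 8, 8, 9, 9, 10, 10, 11]
step 2: w=[0.0196, 0.0947, 0.0947, 0.0947, 0.1136, 0.1136, 0.1136, 0.1076, 0.1076, 0.0553, 0.0553, 0.0296]  mean=2.2490  Neff=10.3990  idx=[1, 2, 3, 3, 4, 5, 6, 6, 7, 8, 9, 10]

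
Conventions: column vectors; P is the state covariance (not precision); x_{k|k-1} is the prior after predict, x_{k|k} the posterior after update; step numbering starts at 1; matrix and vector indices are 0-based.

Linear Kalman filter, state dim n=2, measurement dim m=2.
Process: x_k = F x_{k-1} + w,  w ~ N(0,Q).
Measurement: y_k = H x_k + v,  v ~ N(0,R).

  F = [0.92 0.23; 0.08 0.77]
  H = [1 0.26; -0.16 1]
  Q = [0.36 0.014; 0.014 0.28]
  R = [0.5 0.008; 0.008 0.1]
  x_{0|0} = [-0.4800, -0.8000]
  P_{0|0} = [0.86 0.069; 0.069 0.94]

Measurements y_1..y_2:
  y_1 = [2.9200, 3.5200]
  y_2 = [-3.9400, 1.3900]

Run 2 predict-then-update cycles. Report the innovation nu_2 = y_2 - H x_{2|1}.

step 1: x^-=[-0.6256, -0.6544]  P^-=[1.1668 0.2939; 0.2939 0.8513]  S=[1.8772 0.3243; 0.3243 0.8871]  K=[0.6846 -0.1294; 0.1258 0.8606]  nu=[3.7157, 4.0743]  x^+=[1.3910, 3.3195]  P^+=[0.3295 0.0453; 0.0453 0.0943]
step 2: x^-=[2.0432, 2.6673]  P^-=[0.6630 0.0878; 0.0878 0.3436]  S=[1.2320 0.0754; 0.0754 0.4325]  K=[0.5654 -0.1408; 0.0982 0.7449]  nu=[-6.6767, -0.9503]  x^+=[-1.5978, 1.3037]  P^+=[0.2727 0.0341; 0.0341 0.0807]

innov = [-6.6767, -0.9503]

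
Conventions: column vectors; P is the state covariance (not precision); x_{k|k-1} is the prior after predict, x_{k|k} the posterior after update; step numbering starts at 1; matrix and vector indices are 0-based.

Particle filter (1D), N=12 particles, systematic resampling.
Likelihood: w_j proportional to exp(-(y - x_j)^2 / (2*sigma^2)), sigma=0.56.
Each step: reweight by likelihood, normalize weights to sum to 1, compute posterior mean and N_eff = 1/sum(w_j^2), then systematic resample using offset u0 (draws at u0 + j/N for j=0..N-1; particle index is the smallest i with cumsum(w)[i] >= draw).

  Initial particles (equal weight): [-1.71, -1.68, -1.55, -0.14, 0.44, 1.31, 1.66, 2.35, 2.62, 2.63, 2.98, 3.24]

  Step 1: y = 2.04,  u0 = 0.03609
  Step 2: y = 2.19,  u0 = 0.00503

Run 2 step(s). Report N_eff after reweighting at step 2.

step 1: w=[0.0000, 0.0000, 0.0000, 0.0001, 0.0047, 0.1187, 0.2206, 0.2382, 0.1624, 0.1594, 0.0679, 0.0280]  mean=2.2211  Neff=5.6593  idx=[5, 5, 6, 6, 7, 7, 7, 8, 8, 9, 9, 10]
step 2: w=[0.0361, 0.0361, 0.0792, 0.0792, 0.1190, 0.1190, 0.1190, 0.0923, 0.0923, 0.0910, 0.0910, 0.0458]  mean=2.2954  Neff=10.7137  idx=[0, 2, 3, 4, 4, 5, 6, 7, 7, 8, 9, 10]

N_eff = 10.7137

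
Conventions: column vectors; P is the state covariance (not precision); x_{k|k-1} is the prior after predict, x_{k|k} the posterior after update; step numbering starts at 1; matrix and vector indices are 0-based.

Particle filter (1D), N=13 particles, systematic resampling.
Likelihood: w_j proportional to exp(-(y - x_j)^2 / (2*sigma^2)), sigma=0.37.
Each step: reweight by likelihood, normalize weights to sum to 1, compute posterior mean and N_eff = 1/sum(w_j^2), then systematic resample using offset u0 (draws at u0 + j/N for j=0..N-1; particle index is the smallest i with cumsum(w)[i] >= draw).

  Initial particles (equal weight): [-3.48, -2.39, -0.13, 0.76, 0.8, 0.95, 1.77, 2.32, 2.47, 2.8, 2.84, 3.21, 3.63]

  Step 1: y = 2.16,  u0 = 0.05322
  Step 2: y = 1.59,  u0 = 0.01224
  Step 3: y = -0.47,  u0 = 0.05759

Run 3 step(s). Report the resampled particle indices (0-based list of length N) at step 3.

step 1: w=[0.0000, 0.0000, 0.0000, 0.0003, 0.0004, 0.0018, 0.2188, 0.3473, 0.2685, 0.0854, 0.0705, 0.0068, 0.0001]  mean=2.3202  Neff=3.9541  idx=[6, 6, 6, 7, 7, 7, 7, 8, 8, 8, 8, 9, 10]
step 2: w=[0.2552, 0.2552, 0.2552, 0.0410, 0.0410, 0.0410, 0.0410, 0.0170, 0.0170, 0.0170, 0.0170, 0.0014, 0.0010]  mean=1.9102  Neff=4.9189  idx=[0, 0, 0, 0, 1, 1, 1, 2, 2, 2, 3, 5, 7]
step 3: w=[0.1000, 0.1000, 0.1000, 0.1000, 0.1000, 0.1000, 0.1000, 0.1000, 0.1000, 0.1000, 0.0000, 0.0000, 0.0000]  mean=1.7700  Neff=10.0002  idx=[0, 1, 2, 2, 3, 4, 5, 5, 6, 7, 8, 9, 9]

resampled_idx = [0, 1, 2, 2, 3, 4, 5, 5, 6, 7, 8, 9, 9]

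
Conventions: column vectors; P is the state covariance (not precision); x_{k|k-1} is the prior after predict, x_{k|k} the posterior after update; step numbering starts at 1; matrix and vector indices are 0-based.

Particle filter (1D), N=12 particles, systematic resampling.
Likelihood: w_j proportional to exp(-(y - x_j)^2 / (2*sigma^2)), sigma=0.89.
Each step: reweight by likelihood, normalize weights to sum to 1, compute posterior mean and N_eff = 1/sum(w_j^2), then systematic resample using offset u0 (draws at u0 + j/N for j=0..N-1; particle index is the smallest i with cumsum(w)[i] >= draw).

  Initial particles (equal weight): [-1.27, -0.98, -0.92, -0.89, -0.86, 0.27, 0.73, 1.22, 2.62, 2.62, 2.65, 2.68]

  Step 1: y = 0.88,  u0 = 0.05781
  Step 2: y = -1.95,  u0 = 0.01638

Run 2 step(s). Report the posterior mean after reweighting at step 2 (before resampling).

post_mean = -0.7410

step 1: w=[0.0140, 0.0292, 0.0336, 0.0359, 0.0384, 0.2053, 0.2559, 0.2413, 0.0384, 0.0384, 0.0359, 0.0336]  mean=0.7807  Neff=5.6758  idx=[2, 4, 5, 5, 6, 6, 6, 7, 7, 7, 8, 11]
step 2: w=[0.4608, 0.4252, 0.0401, 0.0401, 0.0097, 0.0097, 0.0097, 0.0016, 0.0016, 0.0016, 0.0000, 0.0000]  mean=-0.7410  Neff=2.5211  idx=[0, 0, 0, 0, 0, 0, 1, 1, 1, 1, 1, 3]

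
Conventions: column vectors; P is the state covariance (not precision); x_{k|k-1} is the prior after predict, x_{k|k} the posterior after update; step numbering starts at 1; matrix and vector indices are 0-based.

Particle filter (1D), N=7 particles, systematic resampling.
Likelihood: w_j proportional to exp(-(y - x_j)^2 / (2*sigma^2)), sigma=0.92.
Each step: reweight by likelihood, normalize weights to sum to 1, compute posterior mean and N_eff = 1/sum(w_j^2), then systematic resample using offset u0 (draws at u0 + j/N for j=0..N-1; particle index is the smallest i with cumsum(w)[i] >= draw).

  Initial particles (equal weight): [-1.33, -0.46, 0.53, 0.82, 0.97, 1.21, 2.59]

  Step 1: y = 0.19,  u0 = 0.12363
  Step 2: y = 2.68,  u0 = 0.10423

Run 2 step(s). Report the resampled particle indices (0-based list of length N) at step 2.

step 1: w=[0.0634, 0.1932, 0.2317, 0.1962, 0.1731, 0.1341, 0.0083]  mean=0.4622  Neff=5.5079  idx=[1, 2, 2, 3, 4, 4, 5]
step 2: w=[0.0033, 0.0726, 0.0726, 0.1444, 0.1981, 0.1981, 0.3109]  mean=0.9543  Neff=4.8415  idx=[2, 3, 4, 5, 5, 6, 6]

resampled_idx = [2, 3, 4, 5, 5, 6, 6]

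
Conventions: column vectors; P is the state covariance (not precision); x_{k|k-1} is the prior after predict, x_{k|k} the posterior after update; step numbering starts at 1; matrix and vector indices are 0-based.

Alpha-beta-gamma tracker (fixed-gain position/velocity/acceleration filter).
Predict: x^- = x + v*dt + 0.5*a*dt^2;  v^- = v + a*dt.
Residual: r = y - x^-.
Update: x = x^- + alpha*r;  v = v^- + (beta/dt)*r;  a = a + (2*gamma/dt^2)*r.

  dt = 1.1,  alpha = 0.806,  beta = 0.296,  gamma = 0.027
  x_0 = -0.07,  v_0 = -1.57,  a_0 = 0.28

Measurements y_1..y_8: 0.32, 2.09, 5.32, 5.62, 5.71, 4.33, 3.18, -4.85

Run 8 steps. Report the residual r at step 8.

resid = -9.3925

step 1: x_pred=-1.6276  r=1.9476  x^+=-0.0578  v^+=-0.7379  a^+=0.3669
step 2: x_pred=-0.6476  r=2.7376  x^+=1.5589  v^+=0.4023  a^+=0.4891
step 3: x_pred=2.2974  r=3.0226  x^+=4.7336  v^+=1.7537  a^+=0.6240
step 4: x_pred=7.0402  r=-1.4202  x^+=5.8955  v^+=2.0579  a^+=0.5606
step 5: x_pred=8.4984  r=-2.7884  x^+=6.2509  v^+=1.9243  a^+=0.4362
step 6: x_pred=8.6315  r=-4.3015  x^+=5.1645  v^+=1.2465  a^+=0.2442
step 7: x_pred=6.6834  r=-3.5034  x^+=3.8597  v^+=0.5724  a^+=0.0878
step 8: x_pred=4.5425  r=-9.3925  x^+=-3.0279  v^+=-1.8584  a^+=-0.3313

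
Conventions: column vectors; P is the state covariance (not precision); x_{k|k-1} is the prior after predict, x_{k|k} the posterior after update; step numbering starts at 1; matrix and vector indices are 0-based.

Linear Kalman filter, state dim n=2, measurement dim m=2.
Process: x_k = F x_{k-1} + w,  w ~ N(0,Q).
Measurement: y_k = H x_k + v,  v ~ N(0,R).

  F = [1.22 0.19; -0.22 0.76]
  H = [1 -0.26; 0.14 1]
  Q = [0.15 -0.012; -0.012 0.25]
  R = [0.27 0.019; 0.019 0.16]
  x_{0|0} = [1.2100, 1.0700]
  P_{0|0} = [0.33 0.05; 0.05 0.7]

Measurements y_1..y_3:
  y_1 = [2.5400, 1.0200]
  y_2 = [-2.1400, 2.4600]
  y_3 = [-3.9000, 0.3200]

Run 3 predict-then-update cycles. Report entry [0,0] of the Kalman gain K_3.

K[0,0] = 0.5852

step 1: x^-=[1.6795, 0.5470]  P^-=[0.6896 0.0448; 0.0448 0.6536]  S=[0.9805 -0.0112; -0.0112 0.8396]  K=[0.6935 0.1776; -0.1187 0.7843]  nu=[1.0027, 0.2379]  x^+=[2.4171, 0.6146]  P^+=[0.1944 0.0144; 0.0144 0.1212]
step 2: x^-=[3.0657, -0.0647]  P^-=[0.4503 -0.0339; -0.0339 0.3246]  S=[0.7599 -0.0350; -0.0350 0.4839]  K=[0.6090 0.1043; -0.1256 0.6519]  nu=[-5.2225, 2.0955]  x^+=[0.1036, 1.9575]  P^+=[0.1677 0.0048; 0.0048 0.1012]
step 3: x^-=[0.4983, 1.4649]  P^-=[0.4054 -0.0381; -0.0381 0.3150]  S=[0.7165 -0.0429; -0.0429 0.4723]  K=[0.5852 0.0926; -0.1290 0.6440]  nu=[-4.0174, -1.2147]  x^+=[-1.9650, 1.2009]  P^+=[0.1606 0.0034; 0.0034 0.1001]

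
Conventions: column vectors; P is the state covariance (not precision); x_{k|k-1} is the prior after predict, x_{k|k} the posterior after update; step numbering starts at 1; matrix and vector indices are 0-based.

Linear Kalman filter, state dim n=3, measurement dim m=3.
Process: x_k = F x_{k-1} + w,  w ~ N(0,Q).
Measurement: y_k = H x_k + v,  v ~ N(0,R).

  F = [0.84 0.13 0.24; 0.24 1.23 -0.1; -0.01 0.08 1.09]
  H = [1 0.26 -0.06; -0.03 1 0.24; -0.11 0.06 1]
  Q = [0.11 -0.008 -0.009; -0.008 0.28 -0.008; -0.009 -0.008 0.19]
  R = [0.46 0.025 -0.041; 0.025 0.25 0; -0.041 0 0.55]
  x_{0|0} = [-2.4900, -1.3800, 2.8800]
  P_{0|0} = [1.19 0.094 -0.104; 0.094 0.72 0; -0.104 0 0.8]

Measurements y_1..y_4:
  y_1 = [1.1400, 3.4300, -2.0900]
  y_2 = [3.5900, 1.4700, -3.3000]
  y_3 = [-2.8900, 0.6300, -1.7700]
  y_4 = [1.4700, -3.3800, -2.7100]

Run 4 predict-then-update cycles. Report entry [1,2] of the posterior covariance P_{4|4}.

P_post[1,2] = -0.0677

step 1: x^-=[-1.5798, -2.5830, 3.0537]  P^-=[0.9865 0.4306 0.1090; 0.4306 1.5063 -0.0539; 0.1090 -0.0539 1.1473]  S=[1.7650 0.8240 -0.0854; 0.8240 1.7700 0.2601; -0.0854 0.2601 1.6786]  K=[0.6555 -0.0727 0.0603; 0.0793 0.8185 -0.1292; 0.0465 0.0022 0.6765]  nu=[3.5746, 5.2327, -5.1625]  x^+=[0.0718, 2.6506, -0.2606]  P^+=[0.3002 -0.0022 0.0394; -0.0022 0.2277 -0.0882; 0.0394 -0.0882 0.3798]
step 2: x^-=[0.3423, 3.3035, -0.0727]  P^-=[0.3575 0.0515 0.1119; 0.0515 0.6641 -0.1350; 0.1119 -0.1350 0.6265]  S=[0.8822 0.2557 -0.0279; 0.2557 0.8810 0.0424; -0.0279 0.0424 1.1417]  K=[0.4303 -0.0520 0.0787; 0.0554 0.7046 -0.1131; 0.0708 -0.0326 0.5338]  nu=[2.3844, -1.8058, -3.3879]  x^+=[1.1955, 2.5464, -1.6535]  P^+=[0.1983 -0.0078 0.0479; -0.0078 0.1958 -0.0771; 0.0479 -0.0771 0.3006]
step 3: x^-=[0.9384, 3.5844, -1.6106]  P^-=[0.2834 0.0248 0.1009; 0.0248 0.6027 -0.1122; 0.1009 -0.1122 0.5339]  S=[0.7903 0.2142 -0.0213; 0.2142 0.8270 0.0430; -0.0213 0.0430 1.0535]  K=[0.3753 -0.0523 0.0773; 0.0489 0.6880 -0.1018; 0.0711 -0.0284 0.4925]  nu=[-4.8570, -2.5397, -0.2713]  x^+=[-0.7726, 1.6270, -2.0175]  P^+=[0.1735 -0.0097 0.0468; -0.0097 0.1898 -0.0705; 0.0468 -0.0705 0.2773]
step 4: x^-=[-0.9216, 2.0176, -2.0612]  P^-=[0.2639 0.0192 0.0948; 0.0192 0.5893 -0.1017; 0.0948 -0.1017 0.5074]  S=[0.7674 0.2048 -0.0213; 0.2048 0.8175 0.0474; -0.0213 0.0474 1.0294]  K=[0.3592 -0.0526 0.0749; 0.0474 0.6841 -0.0970; 0.0691 -0.0240 0.4794]  nu=[1.7434, -4.9306, -0.8712]  x^+=[-0.1011, -1.1882, -2.2402]  P^+=[0.1662 -0.0101 0.0453; -0.0101 0.1882 -0.0677; 0.0453 -0.0677 0.2699]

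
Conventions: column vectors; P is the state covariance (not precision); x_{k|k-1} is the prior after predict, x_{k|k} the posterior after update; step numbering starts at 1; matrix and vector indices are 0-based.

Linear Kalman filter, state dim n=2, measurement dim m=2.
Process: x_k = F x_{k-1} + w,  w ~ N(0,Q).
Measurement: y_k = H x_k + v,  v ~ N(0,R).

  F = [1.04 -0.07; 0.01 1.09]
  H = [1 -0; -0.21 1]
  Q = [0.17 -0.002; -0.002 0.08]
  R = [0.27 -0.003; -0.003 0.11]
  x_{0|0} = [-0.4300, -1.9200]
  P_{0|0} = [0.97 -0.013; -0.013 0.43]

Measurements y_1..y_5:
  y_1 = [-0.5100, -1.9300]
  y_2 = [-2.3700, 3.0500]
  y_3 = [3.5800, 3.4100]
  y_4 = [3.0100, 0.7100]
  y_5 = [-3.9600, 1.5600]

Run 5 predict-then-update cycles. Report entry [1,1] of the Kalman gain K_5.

K[1,1] = 0.5830

step 1: x^-=[-0.3128, -2.0971]  P^-=[1.2232 -0.0394; -0.0394 0.5907]  S=[1.4932 -0.2993; -0.2993 0.7712]  K=[0.8048 -0.0719; 0.1402 0.8311]  nu=[-0.1972, 0.1014]  x^+=[-0.4788, -2.0405]  P^+=[0.2175 0.0354; 0.0354 0.0984]
step 2: x^-=[-0.3551, -2.2289]  P^-=[0.4006 0.0328; 0.0328 0.1977]  S=[0.6706 -0.0543; -0.0543 0.3116]  K=[0.5924 -0.0614; 0.0999 0.6298]  nu=[-2.0149, 5.2043]  x^+=[-1.8684, 0.8476]  P^+=[0.1601 0.0251; 0.0251 0.0743]
step 3: x^-=[-2.0024, 0.9052]  P^-=[0.3399 0.0224; 0.0224 0.1688]  S=[0.6099 -0.0520; -0.0520 0.2844]  K=[0.5512 -0.0714; 0.0873 0.5929]  nu=[5.5824, 2.0843]  x^+=[0.9258, 2.6283]  P^+=[0.1490 0.0218; 0.0218 0.0695]
step 4: x^-=[0.7789, 2.8741]  P^-=[0.3284 0.0189; 0.0189 0.1631]  S=[0.5984 -0.0530; -0.0530 0.2796]  K=[0.5420 -0.0761; 0.0835 0.5849]  nu=[2.2311, -2.0006]  x^+=[2.1405, 1.8902]  P^+=[0.1466 0.0208; 0.0208 0.0685]
step 5: x^-=[2.0938, 2.0818]  P^-=[0.3258 0.0178; 0.0178 0.1618]  S=[0.5958 -0.0536; -0.0536 0.2787]  K=[0.5399 -0.0777; 0.0824 0.5830]  nu=[-6.0538, -0.0821]  x^+=[-1.1681, 1.5352]  P^+=[0.1460 0.0205; 0.0205 0.0682]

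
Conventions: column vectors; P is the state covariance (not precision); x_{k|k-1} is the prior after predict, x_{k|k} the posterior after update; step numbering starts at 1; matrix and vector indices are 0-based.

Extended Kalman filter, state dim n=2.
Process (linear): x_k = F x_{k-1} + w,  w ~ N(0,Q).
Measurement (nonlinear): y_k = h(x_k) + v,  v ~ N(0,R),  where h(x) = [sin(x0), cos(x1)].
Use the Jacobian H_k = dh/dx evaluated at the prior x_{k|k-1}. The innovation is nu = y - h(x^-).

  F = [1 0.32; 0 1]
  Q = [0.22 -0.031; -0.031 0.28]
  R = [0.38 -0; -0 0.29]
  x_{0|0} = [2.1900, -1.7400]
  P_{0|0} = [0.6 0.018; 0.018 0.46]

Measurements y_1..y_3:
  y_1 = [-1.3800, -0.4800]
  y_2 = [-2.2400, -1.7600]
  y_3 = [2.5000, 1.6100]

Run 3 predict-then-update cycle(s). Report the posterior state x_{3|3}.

x_post = [-3.8421, -2.0462]

step 1: x^-=[1.6332, -1.7400]  P^-=[0.8786 0.1342; 0.1342 0.7400]  H_jac=[-0.0624 0.0000; 0.0000 0.9857]  S=[0.3834 -0.0082; -0.0082 1.0090]  K=[-0.1401 0.1300; -0.0063 0.7229]  nu=[-2.3781, -0.3116]  x^+=[1.9259, -1.9503]  P^+=[0.8538 0.0382; 0.0382 0.2127]
step 2: x^-=[1.3018, -1.9503]  P^-=[1.1200 0.0753; 0.0753 0.4927]  H_jac=[0.2658 0.0000; 0.0000 0.9288]  S=[0.4591 0.0186; 0.0186 0.7150]  K=[0.6451 0.0810; 0.0177 0.6395]  nu=[-3.2040, -1.3895]  x^+=[-0.8776, -2.8956]  P^+=[0.9223 0.0253; 0.0253 0.1997]
step 3: x^-=[-1.8042, -2.8956]  P^-=[1.1790 0.0582; 0.0582 0.4797]  H_jac=[-0.2313 0.0000; 0.0000 0.2435]  S=[0.4431 -0.0033; -0.0033 0.3184]  K=[-0.6152 0.0382; -0.0277 0.3665]  nu=[3.4729, 2.5799]  x^+=[-3.8421, -2.0462]  P^+=[1.0107 0.0455; 0.0455 0.4365]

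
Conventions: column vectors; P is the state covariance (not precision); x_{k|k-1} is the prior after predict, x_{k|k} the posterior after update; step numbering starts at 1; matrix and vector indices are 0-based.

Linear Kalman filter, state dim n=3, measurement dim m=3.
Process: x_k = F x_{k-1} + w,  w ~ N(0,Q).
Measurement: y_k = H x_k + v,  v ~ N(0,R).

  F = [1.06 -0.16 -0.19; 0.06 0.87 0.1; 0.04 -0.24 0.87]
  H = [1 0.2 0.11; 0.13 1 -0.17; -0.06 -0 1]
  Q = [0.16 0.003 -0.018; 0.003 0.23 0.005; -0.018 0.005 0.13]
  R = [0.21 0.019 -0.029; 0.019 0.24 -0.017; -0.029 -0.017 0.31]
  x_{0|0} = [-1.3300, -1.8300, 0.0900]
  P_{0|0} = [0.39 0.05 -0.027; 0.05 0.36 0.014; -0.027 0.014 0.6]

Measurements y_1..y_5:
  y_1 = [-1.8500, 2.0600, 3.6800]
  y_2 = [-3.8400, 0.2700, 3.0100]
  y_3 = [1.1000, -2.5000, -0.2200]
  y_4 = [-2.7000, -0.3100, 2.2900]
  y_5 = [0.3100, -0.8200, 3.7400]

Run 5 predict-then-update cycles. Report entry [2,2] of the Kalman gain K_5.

step 1: x^-=[-1.1341, -1.6629, 0.4643]  P^-=[0.6238 0.0068 -0.1259; 0.0068 0.5172 -0.0073; -0.1259 -0.0073 0.5968]  S=[0.8365 0.2184 -0.1274; 0.2184 0.7948 -0.1486; -0.1274 -0.1486 0.9242]  K=[0.7389 -0.0820 -0.0881; -0.0321 0.6803 0.0967; 0.0375 -0.0458 0.6518]  nu=[-0.4344, 3.9493, 3.1477]  x^+=[-2.0560, 1.3421, 2.3187]  P^+=[0.1667 -0.0322 -0.0373; -0.0322 0.1682 0.0174; -0.0373 0.0174 0.1995]
step 2: x^-=[-2.8347, 1.2761, 1.6130]  P^-=[0.3858 -0.0496 -0.0648; -0.0496 0.3591 -0.0023; -0.0648 -0.0023 0.2817]  S=[0.5794 0.0947 -0.0854; 0.0947 0.6045 -0.0764; -0.0854 -0.0764 0.6009]  K=[0.6413 -0.0898 -0.0666; -0.0500 0.6007 0.0703; 0.0170 -0.0400 0.4726]  nu=[-1.4380, -0.3634, 1.2270]  x^+=[-3.8060, 1.2159, 2.1829]  P^+=[0.1445 -0.0320 -0.0291; -0.0320 0.1481 0.0111; -0.0291 0.0111 0.1450]
step 3: x^-=[-4.6437, 1.0478, 1.4551]  P^-=[0.3546 -0.0451 -0.0494; -0.0451 0.3423 -0.0071; -0.0494 -0.0071 0.2424]  S=[0.5520 0.0899 -0.0736; 0.0899 0.5882 -0.0723; -0.0736 -0.0723 0.5596]  K=[0.6228 -0.0860 -0.0556; -0.0467 0.5888 0.0621; 0.0212 -0.0428 0.4358]  nu=[5.3741, -2.6967, -1.9537]  x^+=[-0.9561, -0.9125, 0.8332]  P^+=[0.1396 -0.0304 -0.0254; -0.0304 0.1448 0.0088; -0.0254 0.0088 0.1337]
step 4: x^-=[-1.0257, -0.7679, 0.9056]  P^-=[0.3465 -0.0425 -0.0448; -0.0425 0.3395 -0.0089; -0.0448 -0.0089 0.2349]  S=[0.5457 0.0902 -0.0697; 0.0902 0.5861 -0.0723; -0.0697 -0.0723 0.5515]  K=[0.6177 -0.0842 -0.0519; -0.0446 0.5866 0.0597; 0.0240 -0.0442 0.4280]  nu=[-1.6203, 0.7452, 1.3228]  x^+=[-2.1579, -0.1794, 1.4000]  P^+=[0.1382 -0.0297 -0.0243; -0.0297 0.1442 0.0081; -0.0243 0.0081 0.1313]
step 5: x^-=[-2.5247, -0.1456, 1.1748]  P^-=[0.3441 -0.0416 -0.0435; -0.0416 0.3389 -0.0094; -0.0435 -0.0094 0.2334]  S=[0.5438 0.0905 -0.0686; 0.0905 0.5858 -0.0724; -0.0686 -0.0724 0.5499]  K=[0.6161 -0.0835 -0.0508; -0.0439 0.5862 0.0591; 0.0249 -0.0446 0.4265]  nu=[2.7346, -0.1465, 2.4137]  x^+=[-0.9504, -0.2088, 2.2789]  P^+=[0.1378 -0.0295 -0.0239; -0.0295 0.1440 0.0079; -0.0239 0.0079 0.1308]

K[2,2] = 0.4265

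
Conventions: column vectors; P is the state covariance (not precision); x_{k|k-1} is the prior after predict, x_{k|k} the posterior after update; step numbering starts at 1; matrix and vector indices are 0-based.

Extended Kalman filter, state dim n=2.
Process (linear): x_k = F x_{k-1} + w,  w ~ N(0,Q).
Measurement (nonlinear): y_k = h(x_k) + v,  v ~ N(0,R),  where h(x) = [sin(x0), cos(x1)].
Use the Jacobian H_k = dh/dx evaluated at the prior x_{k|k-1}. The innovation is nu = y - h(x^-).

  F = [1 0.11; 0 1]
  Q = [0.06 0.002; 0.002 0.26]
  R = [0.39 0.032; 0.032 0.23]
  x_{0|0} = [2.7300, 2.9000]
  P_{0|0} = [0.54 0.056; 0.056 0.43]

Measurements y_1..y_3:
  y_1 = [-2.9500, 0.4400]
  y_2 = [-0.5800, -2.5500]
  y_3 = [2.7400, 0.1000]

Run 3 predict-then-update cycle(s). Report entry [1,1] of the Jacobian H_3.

step 1: x^-=[3.0490, 2.9000]  P^-=[0.6175 0.1053; 0.1053 0.6900]  H_jac=[-0.9957 0.0000; 0.0000 -0.2392]  S=[1.0022 0.0571; 0.0571 0.2695]  K=[-0.6156 0.0369; -0.0706 -0.5976]  nu=[-3.0425, 1.4110]  x^+=[4.9740, 2.2715]  P^+=[0.2399 0.0468; 0.0468 0.5839]
step 2: x^-=[5.2239, 2.2715]  P^-=[0.3173 0.1131; 0.1131 0.8439]  H_jac=[0.4895 0.0000; 0.0000 -0.7644]  S=[0.4660 -0.0103; -0.0103 0.7231]  K=[0.3307 -0.1148; 0.0991 -0.8907]  nu=[0.2920, -1.9052]  x^+=[5.5392, 3.9975]  P^+=[0.2560 0.0207; 0.0207 0.2639]
step 3: x^-=[5.9790, 3.9975]  P^-=[0.3238 0.0517; 0.0517 0.5239]  H_jac=[0.9541 0.0000; 0.0000 0.7551]  S=[0.6847 0.0693; 0.0693 0.5287]  K=[0.4496 0.0150; -0.0037 0.7487]  nu=[3.0395, 0.7556]  x^+=[7.3569, 4.5520]  P^+=[0.1843 0.0236; 0.0236 0.2279]

H_jac[1,1] = 0.7551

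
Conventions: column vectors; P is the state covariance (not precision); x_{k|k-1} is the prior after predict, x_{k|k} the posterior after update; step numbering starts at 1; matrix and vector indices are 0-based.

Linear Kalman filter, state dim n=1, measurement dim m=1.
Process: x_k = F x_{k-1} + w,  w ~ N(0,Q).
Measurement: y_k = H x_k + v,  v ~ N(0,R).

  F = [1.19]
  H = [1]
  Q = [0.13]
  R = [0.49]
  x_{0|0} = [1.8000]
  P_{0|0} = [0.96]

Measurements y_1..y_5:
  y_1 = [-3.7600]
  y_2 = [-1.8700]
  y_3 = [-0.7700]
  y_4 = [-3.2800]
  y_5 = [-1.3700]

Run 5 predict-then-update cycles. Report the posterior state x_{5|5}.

step 1: x^-=[2.1420]  P^-=[1.4895]  S=[1.9795]  K=[0.7525]  nu=[-5.9020]  x^+=[-2.2990]  P^+=[0.3687]
step 2: x^-=[-2.7358]  P^-=[0.6521]  S=[1.1421]  K=[0.5710]  nu=[0.8658]  x^+=[-2.2415]  P^+=[0.2798]
step 3: x^-=[-2.6673]  P^-=[0.5262]  S=[1.0162]  K=[0.5178]  nu=[1.8973]  x^+=[-1.6849]  P^+=[0.2537]
step 4: x^-=[-2.0050]  P^-=[0.4893]  S=[0.9793]  K=[0.4996]  nu=[-1.2750]  x^+=[-2.6420]  P^+=[0.2448]
step 5: x^-=[-3.1440]  P^-=[0.4767]  S=[0.9667]  K=[0.4931]  nu=[1.7740]  x^+=[-2.2692]  P^+=[0.2416]

x_post = [-2.2692]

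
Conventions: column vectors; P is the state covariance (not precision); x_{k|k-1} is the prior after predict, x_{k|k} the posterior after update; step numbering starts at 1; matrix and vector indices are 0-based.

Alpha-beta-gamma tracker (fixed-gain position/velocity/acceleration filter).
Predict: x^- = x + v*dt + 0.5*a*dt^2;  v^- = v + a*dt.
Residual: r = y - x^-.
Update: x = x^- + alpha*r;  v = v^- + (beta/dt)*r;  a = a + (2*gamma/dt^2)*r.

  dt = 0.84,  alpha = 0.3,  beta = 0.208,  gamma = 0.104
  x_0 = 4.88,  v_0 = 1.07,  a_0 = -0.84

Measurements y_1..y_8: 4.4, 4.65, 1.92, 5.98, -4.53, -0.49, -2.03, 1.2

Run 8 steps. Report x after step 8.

x_post = -4.6788

step 1: x_pred=5.4824  r=-1.0824  x^+=5.1577  v^+=0.0964  a^+=-1.1591
step 2: x_pred=4.8297  r=-0.1797  x^+=4.7758  v^+=-0.9218  a^+=-1.2121
step 3: x_pred=3.5739  r=-1.6539  x^+=3.0777  v^+=-2.3495  a^+=-1.6996
step 4: x_pred=0.5046  r=5.4754  x^+=2.1472  v^+=-2.4213  a^+=-0.0855
step 5: x_pred=0.0831  r=-4.6131  x^+=-1.3008  v^+=-3.6355  a^+=-1.4454
step 6: x_pred=-4.8646  r=4.3746  x^+=-3.5522  v^+=-3.7664  a^+=-0.1559
step 7: x_pred=-6.7709  r=4.7409  x^+=-5.3487  v^+=-2.7234  a^+=1.2417
step 8: x_pred=-7.1982  r=8.3982  x^+=-4.6788  v^+=0.3992  a^+=3.7174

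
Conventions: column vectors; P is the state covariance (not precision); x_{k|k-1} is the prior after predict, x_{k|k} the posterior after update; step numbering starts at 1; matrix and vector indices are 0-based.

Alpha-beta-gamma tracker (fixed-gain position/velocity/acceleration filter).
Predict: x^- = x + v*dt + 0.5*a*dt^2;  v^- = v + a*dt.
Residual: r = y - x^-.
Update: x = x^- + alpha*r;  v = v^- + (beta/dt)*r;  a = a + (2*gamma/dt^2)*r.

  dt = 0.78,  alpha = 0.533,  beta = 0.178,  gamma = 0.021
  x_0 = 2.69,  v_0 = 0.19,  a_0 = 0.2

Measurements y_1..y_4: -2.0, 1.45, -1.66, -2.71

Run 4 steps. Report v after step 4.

v_post = -1.2935

step 1: x_pred=2.8990  r=-4.8990  x^+=0.2879  v^+=-0.7720  a^+=-0.1382
step 2: x_pred=-0.3563  r=1.8063  x^+=0.6064  v^+=-0.4676  a^+=-0.0135
step 3: x_pred=0.2376  r=-1.8976  x^+=-0.7738  v^+=-0.9111  a^+=-0.1445
step 4: x_pred=-1.5285  r=-1.1815  x^+=-2.1582  v^+=-1.2935  a^+=-0.2261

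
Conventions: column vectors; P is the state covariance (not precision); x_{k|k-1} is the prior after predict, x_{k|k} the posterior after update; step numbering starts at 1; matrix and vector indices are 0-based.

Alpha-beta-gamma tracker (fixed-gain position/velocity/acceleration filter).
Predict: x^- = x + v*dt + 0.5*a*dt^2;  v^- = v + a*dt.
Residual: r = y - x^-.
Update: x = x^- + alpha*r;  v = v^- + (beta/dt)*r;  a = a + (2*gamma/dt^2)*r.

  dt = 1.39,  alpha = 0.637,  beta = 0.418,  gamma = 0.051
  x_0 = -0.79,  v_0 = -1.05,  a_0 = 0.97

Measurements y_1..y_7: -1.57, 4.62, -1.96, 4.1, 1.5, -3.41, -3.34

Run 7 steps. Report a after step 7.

step 1: x_pred=-1.3124  r=-0.2576  x^+=-1.4765  v^+=0.2208  a^+=0.9564
step 2: x_pred=-0.2456  r=4.8656  x^+=2.8538  v^+=3.0134  a^+=1.2133
step 3: x_pred=8.2145  r=-10.1745  x^+=1.7334  v^+=1.6402  a^+=0.6761
step 4: x_pred=4.6664  r=-0.5664  x^+=4.3056  v^+=2.4097  a^+=0.6462
step 5: x_pred=8.2794  r=-6.7794  x^+=3.9609  v^+=1.2693  a^+=0.2883
step 6: x_pred=6.0037  r=-9.4137  x^+=0.0072  v^+=-1.1608  a^+=-0.2086
step 7: x_pred=-1.8079  r=-1.5321  x^+=-2.7839  v^+=-1.9116  a^+=-0.2895

a_post = -0.2895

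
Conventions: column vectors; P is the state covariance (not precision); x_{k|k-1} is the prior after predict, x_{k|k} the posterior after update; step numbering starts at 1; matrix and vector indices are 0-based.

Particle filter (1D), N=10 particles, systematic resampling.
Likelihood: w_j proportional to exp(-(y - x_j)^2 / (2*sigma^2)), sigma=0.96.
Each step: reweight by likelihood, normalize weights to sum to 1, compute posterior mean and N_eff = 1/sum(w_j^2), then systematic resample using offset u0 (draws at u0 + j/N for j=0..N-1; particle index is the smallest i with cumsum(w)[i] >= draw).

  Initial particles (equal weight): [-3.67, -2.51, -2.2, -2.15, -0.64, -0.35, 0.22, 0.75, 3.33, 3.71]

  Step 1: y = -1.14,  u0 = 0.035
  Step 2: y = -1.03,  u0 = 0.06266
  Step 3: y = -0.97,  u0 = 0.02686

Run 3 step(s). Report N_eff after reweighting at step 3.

step 1: w=[0.0086, 0.1001, 0.1507, 0.1594, 0.2421, 0.1976, 0.1016, 0.0399, 0.0000, 0.0000]  mean=-1.1289  Neff=5.9608  idx=[1, 2, 2, 3, 4, 4, 4, 5, 5, 6]
step 2: w=[0.0468, 0.0731, 0.0731, 0.0778, 0.1414, 0.1414, 0.1414, 0.1195, 0.1195, 0.0658]  mean=-0.9471  Neff=8.9400  idx=[1, 2, 3, 4, 5, 6, 6, 7, 8, 9]
step 3: w=[0.0611, 0.0611, 0.0652, 0.1308, 0.1308, 0.1308, 0.1308, 0.1126, 0.1126, 0.0643]  mean=-0.8083  Neff=9.1220  idx=[0, 2, 3, 4, 4, 5, 6, 7, 8, 8]

N_eff = 9.1220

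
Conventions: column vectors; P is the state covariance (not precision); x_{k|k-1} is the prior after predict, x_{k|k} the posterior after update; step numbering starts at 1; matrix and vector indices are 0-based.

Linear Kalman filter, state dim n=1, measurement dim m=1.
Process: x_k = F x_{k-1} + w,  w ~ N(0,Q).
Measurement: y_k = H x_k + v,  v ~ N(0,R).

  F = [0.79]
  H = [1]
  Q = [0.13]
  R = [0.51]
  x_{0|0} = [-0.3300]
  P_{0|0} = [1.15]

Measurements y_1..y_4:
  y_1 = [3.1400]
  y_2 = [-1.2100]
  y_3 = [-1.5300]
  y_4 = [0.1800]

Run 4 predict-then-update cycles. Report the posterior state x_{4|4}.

x_post = [-0.0987]

step 1: x^-=[-0.2607]  P^-=[0.8477]  S=[1.3577]  K=[0.6244]  nu=[3.4007]  x^+=[1.8626]  P^+=[0.3184]
step 2: x^-=[1.4714]  P^-=[0.3287]  S=[0.8387]  K=[0.3919]  nu=[-2.6814]  x^+=[0.4205]  P^+=[0.1999]
step 3: x^-=[0.3322]  P^-=[0.2548]  S=[0.7648]  K=[0.3331]  nu=[-1.8622]  x^+=[-0.2881]  P^+=[0.1699]
step 4: x^-=[-0.2276]  P^-=[0.2360]  S=[0.7460]  K=[0.3164]  nu=[0.4076]  x^+=[-0.0987]  P^+=[0.1614]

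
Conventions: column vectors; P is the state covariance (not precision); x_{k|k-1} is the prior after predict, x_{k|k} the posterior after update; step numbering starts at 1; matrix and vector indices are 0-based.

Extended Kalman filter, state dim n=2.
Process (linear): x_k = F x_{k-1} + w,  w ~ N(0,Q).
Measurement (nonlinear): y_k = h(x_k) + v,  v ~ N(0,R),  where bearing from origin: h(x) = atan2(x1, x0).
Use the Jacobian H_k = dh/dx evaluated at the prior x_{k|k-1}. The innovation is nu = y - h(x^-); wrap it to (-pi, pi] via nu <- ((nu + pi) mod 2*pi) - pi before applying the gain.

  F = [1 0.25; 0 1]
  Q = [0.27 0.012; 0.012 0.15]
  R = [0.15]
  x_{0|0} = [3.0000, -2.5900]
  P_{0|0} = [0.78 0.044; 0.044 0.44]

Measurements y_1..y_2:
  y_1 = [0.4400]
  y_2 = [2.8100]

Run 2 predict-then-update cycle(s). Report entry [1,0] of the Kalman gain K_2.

step 1: x^-=[2.3525, -2.5900]  P^-=[1.0995 0.1660; 0.1660 0.5900]  H_jac=[0.2116 0.1922]  S=[0.2345]  K=[1.1280; 0.6333]  nu=[1.2734]  x^+=[3.7889, -1.7836]  P^+=[0.8011 -0.0015; -0.0015 0.4960]
step 2: x^-=[3.3430, -1.7836]  P^-=[1.1014 0.1345; 0.1345 0.6460]  H_jac=[0.1242 0.2328]  S=[0.2098]  K=[0.8014; 0.7966]  nu=[-2.9831]  x^+=[0.9523, -4.1598]  P^+=[0.9666 0.0006; 0.0006 0.5128]

K[1,0] = 0.7966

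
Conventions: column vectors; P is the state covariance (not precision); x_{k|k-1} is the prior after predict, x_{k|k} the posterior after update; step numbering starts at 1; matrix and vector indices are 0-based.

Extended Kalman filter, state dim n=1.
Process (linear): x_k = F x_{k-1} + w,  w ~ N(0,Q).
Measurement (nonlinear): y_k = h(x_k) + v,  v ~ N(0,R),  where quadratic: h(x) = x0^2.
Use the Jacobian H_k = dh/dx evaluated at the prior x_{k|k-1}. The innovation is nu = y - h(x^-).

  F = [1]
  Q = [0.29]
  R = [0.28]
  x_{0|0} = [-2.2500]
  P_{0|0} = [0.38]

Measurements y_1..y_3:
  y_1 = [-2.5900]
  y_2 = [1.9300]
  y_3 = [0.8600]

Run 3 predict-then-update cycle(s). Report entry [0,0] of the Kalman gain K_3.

K[0,0] = -0.3296

step 1: x^-=[-2.2500]  P^-=[0.6700]  H_jac=[-4.5000]  S=[13.8475]  K=[-0.2177]  nu=[-7.6525]  x^+=[-0.5838]  P^+=[0.0135]
step 2: x^-=[-0.5838]  P^-=[0.3035]  H_jac=[-1.1677]  S=[0.6939]  K=[-0.5108]  nu=[1.5891]  x^+=[-1.3956]  P^+=[0.1225]
step 3: x^-=[-1.3956]  P^-=[0.4125]  H_jac=[-2.7912]  S=[3.4936]  K=[-0.3296]  nu=[-1.0877]  x^+=[-1.0371]  P^+=[0.0331]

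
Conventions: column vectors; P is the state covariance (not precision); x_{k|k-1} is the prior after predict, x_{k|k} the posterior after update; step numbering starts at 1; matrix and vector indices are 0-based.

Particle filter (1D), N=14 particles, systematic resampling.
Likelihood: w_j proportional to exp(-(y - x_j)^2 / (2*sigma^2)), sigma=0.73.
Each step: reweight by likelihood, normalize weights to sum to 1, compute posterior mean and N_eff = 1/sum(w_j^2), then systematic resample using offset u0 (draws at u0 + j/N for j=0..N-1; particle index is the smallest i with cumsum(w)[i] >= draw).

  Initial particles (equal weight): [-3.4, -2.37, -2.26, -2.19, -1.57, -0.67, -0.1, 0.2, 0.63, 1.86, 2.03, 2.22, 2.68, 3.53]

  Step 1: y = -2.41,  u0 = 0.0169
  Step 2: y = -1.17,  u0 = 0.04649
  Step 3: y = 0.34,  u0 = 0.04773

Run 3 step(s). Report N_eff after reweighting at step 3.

N_eff = 6.0236

step 1: w=[0.1018, 0.2551, 0.2501, 0.2441, 0.1318, 0.0149, 0.0017, 0.0004, 0.0000, 0.0000, 0.0000, 0.0000, 0.0000, 0.0000]  mean=-2.2676  Neff=4.6475  idx=[0, 0, 1, 1, 1, 2, 2, 2, 2, 3, 3, 3, 4, 4]
step 2: w=[0.0019, 0.0019, 0.0522, 0.0522, 0.0522, 0.0661, 0.0661, 0.0661, 0.0661, 0.0760, 0.0760, 0.0760, 0.1735, 0.1735]  mean=-2.0261  Neff=9.6870  idx=[2, 4, 5, 6, 7, 8, 9, 10, 11, 12, 12, 13, 13, 13]
step 3: w=[0.0057, 0.0057, 0.0098, 0.0098, 0.0098, 0.0098, 0.0137, 0.0137, 0.0137, 0.1817, 0.1817, 0.1817, 0.1817, 0.1817]  mean=-1.6316  Neff=6.0236  idx=[5, 9, 9, 9, 10, 10, 11, 11, 11, 12, 12, 13, 13, 13]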